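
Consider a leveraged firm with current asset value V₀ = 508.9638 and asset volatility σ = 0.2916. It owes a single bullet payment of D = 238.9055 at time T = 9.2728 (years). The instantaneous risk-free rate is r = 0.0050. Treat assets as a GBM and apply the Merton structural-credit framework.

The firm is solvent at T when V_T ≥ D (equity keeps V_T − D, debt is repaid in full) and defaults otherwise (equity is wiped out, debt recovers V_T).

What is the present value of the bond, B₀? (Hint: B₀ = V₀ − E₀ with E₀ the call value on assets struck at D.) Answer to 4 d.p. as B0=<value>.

d₁ = [ln(V₀/D) + (r + σ²/2)T] / (σ√T)
   = [ln(508.9638/238.9055) + (0.0050 + 0.5·0.2916²)·9.2728] / (0.2916·√9.2728)
   = [0.756309 + 0.440600] / 0.887959 = 1.347932
d₂ = d₁ − σ√T = 1.347932 − 0.887959 = 0.459973
N(d₁) = 0.911160,  N(d₂) = 0.677232,  e^(−rT) = 0.954694
E₀ = V₀·N(d₁) − D·e^(−rT)·N(d₂)
   = 508.9638·0.911160 − 238.9055·0.954694·0.677232 = 309.283101
B₀ = V₀ − E₀ = 508.9638 − 309.283101 = 199.680699

B0=199.6807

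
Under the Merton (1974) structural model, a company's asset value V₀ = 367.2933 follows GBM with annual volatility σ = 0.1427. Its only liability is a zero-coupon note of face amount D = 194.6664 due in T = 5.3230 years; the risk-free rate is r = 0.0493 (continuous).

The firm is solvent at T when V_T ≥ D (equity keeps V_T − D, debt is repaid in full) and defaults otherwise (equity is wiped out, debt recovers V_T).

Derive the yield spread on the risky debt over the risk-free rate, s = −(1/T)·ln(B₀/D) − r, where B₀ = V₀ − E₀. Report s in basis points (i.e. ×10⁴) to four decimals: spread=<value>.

d₁ = [ln(V₀/D) + (r + σ²/2)T] / (σ√T)
   = [ln(367.2933/194.6664) + (0.0493 + 0.5·0.1427²)·5.3230] / (0.1427·√5.3230)
   = [0.634873 + 0.316621] / 0.329232 = 2.890041
d₂ = d₁ − σ√T = 2.890041 − 0.329232 = 2.560808
N(d₁) = 0.998074,  N(d₂) = 0.994779,  e^(−rT) = 0.769185
E₀ = V₀·N(d₁) − D·e^(−rT)·N(d₂)
   = 367.2933·0.998074 − 194.6664·0.769185·0.994779 = 217.633283
B₀ = V₀ − E₀ = 367.2933 − 217.633283 = 149.660017
spread = −(1/T)·ln(B₀/D) − r = −(1/5.3230)·ln(149.660017/194.6664) − 0.0493 = 0.00009342
in basis points: 0.00009342 × 10⁴ = 0.9342 bp

spread=0.9342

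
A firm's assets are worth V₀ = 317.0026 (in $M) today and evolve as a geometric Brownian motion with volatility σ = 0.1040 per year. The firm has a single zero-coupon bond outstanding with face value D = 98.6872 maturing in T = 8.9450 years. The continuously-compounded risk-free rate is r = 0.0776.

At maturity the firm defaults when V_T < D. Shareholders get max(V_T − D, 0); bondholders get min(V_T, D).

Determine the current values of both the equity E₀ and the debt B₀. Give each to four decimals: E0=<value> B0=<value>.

d₁ = [ln(V₀/D) + (r + σ²/2)T] / (σ√T)
   = [ln(317.0026/98.6872) + (0.0776 + 0.5·0.1040²)·8.9450] / (0.1040·√8.9450)
   = [1.166955 + 0.742507] / 0.311045 = 6.138855
d₂ = d₁ − σ√T = 6.138855 − 0.311045 = 5.827809
N(d₁) = 1.000000,  N(d₂) = 1.000000,  e^(−rT) = 0.499508
E₀ = V₀·N(d₁) − D·e^(−rT)·N(d₂)
   = 317.0026·1.000000 − 98.6872·0.499508·1.000000 = 267.707571
B₀ = V₀ − E₀ = 317.0026 − 267.707571 = 49.295029

E0=267.7076 B0=49.2950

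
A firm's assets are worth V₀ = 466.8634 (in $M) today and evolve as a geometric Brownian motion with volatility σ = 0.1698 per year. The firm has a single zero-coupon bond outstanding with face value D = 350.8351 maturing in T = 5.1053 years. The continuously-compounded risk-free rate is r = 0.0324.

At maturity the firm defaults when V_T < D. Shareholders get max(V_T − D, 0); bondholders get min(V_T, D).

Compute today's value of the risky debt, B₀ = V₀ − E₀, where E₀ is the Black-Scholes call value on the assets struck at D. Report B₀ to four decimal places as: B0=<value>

d₁ = [ln(V₀/D) + (r + σ²/2)T] / (σ√T)
   = [ln(466.8634/350.8351) + (0.0324 + 0.5·0.1698²)·5.1053] / (0.1698·√5.1053)
   = [0.285720 + 0.239010] / 0.383662 = 1.367690
d₂ = d₁ − σ√T = 1.367690 − 0.383662 = 0.984029
N(d₁) = 0.914295,  N(d₂) = 0.837449,  e^(−rT) = 0.847545
E₀ = V₀·N(d₁) − D·e^(−rT)·N(d₂)
   = 466.8634·0.914295 − 350.8351·0.847545·0.837449 = 177.836868
B₀ = V₀ − E₀ = 466.8634 − 177.836868 = 289.026532

B0=289.0265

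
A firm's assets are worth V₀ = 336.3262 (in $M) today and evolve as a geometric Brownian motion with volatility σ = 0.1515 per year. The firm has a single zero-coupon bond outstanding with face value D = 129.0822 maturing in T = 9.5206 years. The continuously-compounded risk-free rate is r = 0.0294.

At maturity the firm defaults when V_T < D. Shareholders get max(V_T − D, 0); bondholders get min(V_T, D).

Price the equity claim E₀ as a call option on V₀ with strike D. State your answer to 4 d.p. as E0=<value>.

d₁ = [ln(V₀/D) + (r + σ²/2)T] / (σ√T)
   = [ln(336.3262/129.0822) + (0.0294 + 0.5·0.1515²)·9.5206] / (0.1515·√9.5206)
   = [0.957632 + 0.389165] / 0.467460 = 2.881094
d₂ = d₁ − σ√T = 2.881094 − 0.467460 = 2.413634
N(d₁) = 0.998019,  N(d₂) = 0.992103,  e^(−rT) = 0.755855
E₀ = V₀·N(d₁) − D·e^(−rT)·N(d₂)
   = 336.3262·0.998019 − 129.0822·0.755855·0.992103 = 238.862846

E0=238.8628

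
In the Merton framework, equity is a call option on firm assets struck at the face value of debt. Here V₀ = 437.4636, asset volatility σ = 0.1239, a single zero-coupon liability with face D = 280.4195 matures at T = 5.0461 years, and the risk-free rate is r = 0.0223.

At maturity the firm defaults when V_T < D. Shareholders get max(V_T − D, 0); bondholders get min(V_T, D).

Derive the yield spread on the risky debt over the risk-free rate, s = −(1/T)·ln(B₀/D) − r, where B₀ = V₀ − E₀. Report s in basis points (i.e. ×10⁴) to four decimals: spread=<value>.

d₁ = [ln(V₀/D) + (r + σ²/2)T] / (σ√T)
   = [ln(437.4636/280.4195) + (0.0223 + 0.5·0.1239²)·5.0461] / (0.1239·√5.0461)
   = [0.444707 + 0.151260] / 0.278323 = 2.141277
d₂ = d₁ − σ√T = 2.141277 − 0.278323 = 1.862953
N(d₁) = 0.983874,  N(d₂) = 0.968766,  e^(−rT) = 0.893572
E₀ = V₀·N(d₁) − D·e^(−rT)·N(d₂)
   = 437.4636·0.983874 − 280.4195·0.893572·0.968766 = 187.660585
B₀ = V₀ − E₀ = 437.4636 − 187.660585 = 249.803015
spread = −(1/T)·ln(B₀/D) − r = −(1/5.0461)·ln(249.803015/280.4195) − 0.0223 = 0.00061156
in basis points: 0.00061156 × 10⁴ = 6.1156 bp

spread=6.1156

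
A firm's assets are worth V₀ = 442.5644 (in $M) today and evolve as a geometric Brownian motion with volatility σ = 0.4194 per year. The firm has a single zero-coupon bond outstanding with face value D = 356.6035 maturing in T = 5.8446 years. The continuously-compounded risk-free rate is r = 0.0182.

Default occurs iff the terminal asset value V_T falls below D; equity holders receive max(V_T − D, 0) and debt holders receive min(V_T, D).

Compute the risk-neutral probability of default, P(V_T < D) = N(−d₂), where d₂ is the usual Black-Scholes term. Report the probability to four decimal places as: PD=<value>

PD=0.5750

d₁ = [ln(V₀/D) + (r + σ²/2)T] / (σ√T)
   = [ln(442.5644/356.6035) + (0.0182 + 0.5·0.4194²)·5.8446] / (0.4194·√5.8446)
   = [0.215961 + 0.620394] / 1.013925 = 0.824869
d₂ = d₁ − σ√T = 0.824869 − 1.013925 = -0.189056
risk-neutral PD = N(−d₂) = N(0.189056) = 0.574976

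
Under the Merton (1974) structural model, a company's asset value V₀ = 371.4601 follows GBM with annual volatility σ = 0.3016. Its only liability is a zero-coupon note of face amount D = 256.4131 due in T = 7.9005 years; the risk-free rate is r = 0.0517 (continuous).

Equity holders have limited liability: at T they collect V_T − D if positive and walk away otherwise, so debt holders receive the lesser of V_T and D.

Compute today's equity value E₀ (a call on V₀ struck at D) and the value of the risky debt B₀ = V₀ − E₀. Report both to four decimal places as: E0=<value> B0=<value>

E0=220.6011 B0=150.8590

d₁ = [ln(V₀/D) + (r + σ²/2)T] / (σ√T)
   = [ln(371.4601/256.4131) + (0.0517 + 0.5·0.3016²)·7.9005] / (0.3016·√7.9005)
   = [0.370652 + 0.767781] / 0.847732 = 1.342915
d₂ = d₁ − σ√T = 1.342915 − 0.847732 = 0.495183
N(d₁) = 0.910350,  N(d₂) = 0.689765,  e^(−rT) = 0.664676
E₀ = V₀·N(d₁) − D·e^(−rT)·N(d₂)
   = 371.4601·0.910350 − 256.4131·0.664676·0.689765 = 220.601138
B₀ = V₀ − E₀ = 371.4601 − 220.601138 = 150.858962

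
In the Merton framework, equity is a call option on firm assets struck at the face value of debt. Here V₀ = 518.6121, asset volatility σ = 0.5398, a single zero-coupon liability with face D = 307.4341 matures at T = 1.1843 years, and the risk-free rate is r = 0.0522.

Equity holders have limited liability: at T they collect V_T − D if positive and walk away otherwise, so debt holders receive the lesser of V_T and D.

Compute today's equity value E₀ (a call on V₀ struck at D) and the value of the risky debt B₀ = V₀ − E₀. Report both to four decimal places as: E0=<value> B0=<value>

E0=248.2094 B0=270.4027

d₁ = [ln(V₀/D) + (r + σ²/2)T] / (σ√T)
   = [ln(518.6121/307.4341) + (0.0522 + 0.5·0.5398²)·1.1843] / (0.5398·√1.1843)
   = [0.522895 + 0.234364] / 0.587440 = 1.289082
d₂ = d₁ − σ√T = 1.289082 − 0.587440 = 0.701642
N(d₁) = 0.901315,  N(d₂) = 0.758549,  e^(−rT) = 0.940052
E₀ = V₀·N(d₁) − D·e^(−rT)·N(d₂)
   = 518.6121·0.901315 − 307.4341·0.940052·0.758549 = 248.209423
B₀ = V₀ − E₀ = 518.6121 − 248.209423 = 270.402677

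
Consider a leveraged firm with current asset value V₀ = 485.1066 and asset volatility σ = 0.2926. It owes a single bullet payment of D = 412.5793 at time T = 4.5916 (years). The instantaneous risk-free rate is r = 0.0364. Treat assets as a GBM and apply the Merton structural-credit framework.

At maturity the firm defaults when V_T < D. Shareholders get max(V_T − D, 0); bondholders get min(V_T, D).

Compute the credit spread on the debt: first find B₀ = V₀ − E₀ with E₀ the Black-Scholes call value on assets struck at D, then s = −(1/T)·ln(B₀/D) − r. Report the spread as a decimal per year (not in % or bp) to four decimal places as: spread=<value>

d₁ = [ln(V₀/D) + (r + σ²/2)T] / (σ√T)
   = [ln(485.1066/412.5793) + (0.0364 + 0.5·0.2926²)·4.5916] / (0.2926·√4.5916)
   = [0.161940 + 0.363689] / 0.626984 = 0.838345
d₂ = d₁ − σ√T = 0.838345 − 0.626984 = 0.211361
N(d₁) = 0.799082,  N(d₂) = 0.583697,  e^(−rT) = 0.846086
E₀ = V₀·N(d₁) − D·e^(−rT)·N(d₂)
   = 485.1066·0.799082 − 412.5793·0.846086·0.583697 = 183.884086
B₀ = V₀ − E₀ = 485.1066 − 183.884086 = 301.222514
spread = −(1/T)·ln(B₀/D) − r = −(1/4.5916)·ln(301.222514/412.5793) − 0.0364 = 0.03211189

spread=0.0321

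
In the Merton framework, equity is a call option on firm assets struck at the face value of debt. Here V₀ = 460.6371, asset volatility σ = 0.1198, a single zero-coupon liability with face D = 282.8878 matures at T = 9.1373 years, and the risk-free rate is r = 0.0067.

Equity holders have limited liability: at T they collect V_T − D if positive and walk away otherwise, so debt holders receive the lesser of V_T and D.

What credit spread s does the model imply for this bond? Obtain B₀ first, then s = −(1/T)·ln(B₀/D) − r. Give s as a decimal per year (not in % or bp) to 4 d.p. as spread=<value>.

spread=0.0015

d₁ = [ln(V₀/D) + (r + σ²/2)T] / (σ√T)
   = [ln(460.6371/282.8878) + (0.0067 + 0.5·0.1198²)·9.1373] / (0.1198·√9.1373)
   = [0.487560 + 0.126789] / 0.362131 = 1.696484
d₂ = d₁ − σ√T = 1.696484 − 0.362131 = 1.334353
N(d₁) = 0.955103,  N(d₂) = 0.908956,  e^(−rT) = 0.940616
E₀ = V₀·N(d₁) − D·e^(−rT)·N(d₂)
   = 460.6371·0.955103 − 282.8878·0.940616·0.908956 = 198.092748
B₀ = V₀ − E₀ = 460.6371 − 198.092748 = 262.544352
spread = −(1/T)·ln(B₀/D) − r = −(1/9.1373)·ln(262.544352/282.8878) − 0.0067 = 0.00146766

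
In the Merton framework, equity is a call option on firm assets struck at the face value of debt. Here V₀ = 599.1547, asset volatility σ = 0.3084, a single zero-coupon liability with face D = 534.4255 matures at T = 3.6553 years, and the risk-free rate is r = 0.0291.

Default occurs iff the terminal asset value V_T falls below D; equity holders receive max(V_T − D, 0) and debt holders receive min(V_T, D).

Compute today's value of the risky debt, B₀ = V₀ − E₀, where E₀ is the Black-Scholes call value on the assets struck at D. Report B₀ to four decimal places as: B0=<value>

d₁ = [ln(V₀/D) + (r + σ²/2)T] / (σ√T)
   = [ln(599.1547/534.4255) + (0.0291 + 0.5·0.3084²)·3.6553] / (0.3084·√3.6553)
   = [0.114327 + 0.280198] / 0.589625 = 0.669113
d₂ = d₁ − σ√T = 0.669113 − 0.589625 = 0.079488
N(d₁) = 0.748288,  N(d₂) = 0.531678,  e^(−rT) = 0.899093
E₀ = V₀·N(d₁) − D·e^(−rT)·N(d₂)
   = 599.1547·0.748288 − 534.4255·0.899093·0.531678 = 192.870339
B₀ = V₀ − E₀ = 599.1547 − 192.870339 = 406.284361

B0=406.2844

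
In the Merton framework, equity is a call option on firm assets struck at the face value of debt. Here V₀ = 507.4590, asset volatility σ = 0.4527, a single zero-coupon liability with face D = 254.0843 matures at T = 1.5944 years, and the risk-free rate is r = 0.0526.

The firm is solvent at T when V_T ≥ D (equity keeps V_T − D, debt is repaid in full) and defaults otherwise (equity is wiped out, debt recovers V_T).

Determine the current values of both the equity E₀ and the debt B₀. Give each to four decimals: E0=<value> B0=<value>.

d₁ = [ln(V₀/D) + (r + σ²/2)T] / (σ√T)
   = [ln(507.4590/254.0843) + (0.0526 + 0.5·0.4527²)·1.5944] / (0.4527·√1.5944)
   = [0.691750 + 0.247241] / 0.571622 = 1.642678
d₂ = d₁ − σ√T = 1.642678 − 0.571622 = 1.071056
N(d₁) = 0.949775,  N(d₂) = 0.857928,  e^(−rT) = 0.919555
E₀ = V₀·N(d₁) − D·e^(−rT)·N(d₂)
   = 507.4590·0.949775 − 254.0843·0.919555·0.857928 = 281.521878
B₀ = V₀ − E₀ = 507.4590 − 281.521878 = 225.937122

E0=281.5219 B0=225.9371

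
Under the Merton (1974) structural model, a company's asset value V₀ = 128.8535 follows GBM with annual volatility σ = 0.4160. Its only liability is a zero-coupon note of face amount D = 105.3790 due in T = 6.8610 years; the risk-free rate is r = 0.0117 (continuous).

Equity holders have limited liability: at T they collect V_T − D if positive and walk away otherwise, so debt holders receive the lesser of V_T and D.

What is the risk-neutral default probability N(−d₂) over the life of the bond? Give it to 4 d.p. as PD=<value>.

d₁ = [ln(V₀/D) + (r + σ²/2)T] / (σ√T)
   = [ln(128.8535/105.3790) + (0.0117 + 0.5·0.4160²)·6.8610] / (0.4160·√6.8610)
   = [0.201113 + 0.673942] / 1.089650 = 0.803061
d₂ = d₁ − σ√T = 0.803061 − 1.089650 = -0.286589
risk-neutral PD = N(−d₂) = N(0.286589) = 0.612787

PD=0.6128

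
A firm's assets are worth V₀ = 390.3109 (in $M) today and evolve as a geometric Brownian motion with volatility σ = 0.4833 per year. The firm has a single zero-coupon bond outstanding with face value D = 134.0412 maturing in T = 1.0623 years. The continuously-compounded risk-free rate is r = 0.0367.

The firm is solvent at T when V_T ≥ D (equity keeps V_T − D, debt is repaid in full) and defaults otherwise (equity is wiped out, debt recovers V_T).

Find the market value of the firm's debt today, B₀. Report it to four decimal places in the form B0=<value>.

B0=128.4185

d₁ = [ln(V₀/D) + (r + σ²/2)T] / (σ√T)
   = [ln(390.3109/134.0412) + (0.0367 + 0.5·0.4833²)·1.0623] / (0.4833·√1.0623)
   = [1.068796 + 0.163052] / 0.498127 = 2.472958
d₂ = d₁ − σ√T = 2.472958 − 0.498127 = 1.974831
N(d₁) = 0.993300,  N(d₂) = 0.975856,  e^(−rT) = 0.961764
E₀ = V₀·N(d₁) − D·e^(−rT)·N(d₂)
   = 390.3109·0.993300 − 134.0412·0.961764·0.975856 = 261.892355
B₀ = V₀ − E₀ = 390.3109 − 261.892355 = 128.418545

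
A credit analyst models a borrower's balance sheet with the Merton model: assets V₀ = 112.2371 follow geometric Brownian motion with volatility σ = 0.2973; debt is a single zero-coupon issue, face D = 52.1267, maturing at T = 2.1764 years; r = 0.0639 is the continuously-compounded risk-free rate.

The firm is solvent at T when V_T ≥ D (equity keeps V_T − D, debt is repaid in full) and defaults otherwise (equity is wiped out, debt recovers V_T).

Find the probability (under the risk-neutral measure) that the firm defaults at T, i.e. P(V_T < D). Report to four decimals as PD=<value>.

PD=0.0324

d₁ = [ln(V₀/D) + (r + σ²/2)T] / (σ√T)
   = [ln(112.2371/52.1267) + (0.0639 + 0.5·0.2973²)·2.1764] / (0.2973·√2.1764)
   = [0.766936 + 0.235255] / 0.438596 = 2.285001
d₂ = d₁ − σ√T = 2.285001 − 0.438596 = 1.846405
risk-neutral PD = N(−d₂) = N(-1.846405) = 0.032417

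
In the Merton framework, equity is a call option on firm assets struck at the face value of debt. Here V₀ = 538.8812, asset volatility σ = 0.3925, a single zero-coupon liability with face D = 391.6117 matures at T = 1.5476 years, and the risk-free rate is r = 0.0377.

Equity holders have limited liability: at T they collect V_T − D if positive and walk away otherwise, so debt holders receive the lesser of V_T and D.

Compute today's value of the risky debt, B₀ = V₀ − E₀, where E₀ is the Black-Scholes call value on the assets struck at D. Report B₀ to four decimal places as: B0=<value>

d₁ = [ln(V₀/D) + (r + σ²/2)T] / (σ√T)
   = [ln(538.8812/391.6117) + (0.0377 + 0.5·0.3925²)·1.5476] / (0.3925·√1.5476)
   = [0.319224 + 0.177553] / 0.488280 = 1.017403
d₂ = d₁ − σ√T = 1.017403 − 0.488280 = 0.529123
N(d₁) = 0.845519,  N(d₂) = 0.701640,  e^(−rT) = 0.943325
E₀ = V₀·N(d₁) − D·e^(−rT)·N(d₂)
   = 538.8812·0.845519 − 391.6117·0.943325·0.701640 = 196.436604
B₀ = V₀ − E₀ = 538.8812 − 196.436604 = 342.444596

B0=342.4446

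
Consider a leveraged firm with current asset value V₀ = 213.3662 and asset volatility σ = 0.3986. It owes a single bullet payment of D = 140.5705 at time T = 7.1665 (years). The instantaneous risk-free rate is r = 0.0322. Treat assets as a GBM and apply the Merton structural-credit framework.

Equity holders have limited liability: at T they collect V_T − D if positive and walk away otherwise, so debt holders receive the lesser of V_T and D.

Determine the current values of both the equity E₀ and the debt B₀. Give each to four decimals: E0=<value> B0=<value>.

E0=127.1922 B0=86.1740

d₁ = [ln(V₀/D) + (r + σ²/2)T] / (σ√T)
   = [ln(213.3662/140.5705) + (0.0322 + 0.5·0.3986²)·7.1665] / (0.3986·√7.1665)
   = [0.417301 + 0.800075] / 1.067065 = 1.140864
d₂ = d₁ − σ√T = 1.140864 − 1.067065 = 0.073799
N(d₁) = 0.873037,  N(d₂) = 0.529415,  e^(−rT) = 0.793929
E₀ = V₀·N(d₁) − D·e^(−rT)·N(d₂)
   = 213.3662·0.873037 − 140.5705·0.793929·0.529415 = 127.192249
B₀ = V₀ − E₀ = 213.3662 − 127.192249 = 86.173951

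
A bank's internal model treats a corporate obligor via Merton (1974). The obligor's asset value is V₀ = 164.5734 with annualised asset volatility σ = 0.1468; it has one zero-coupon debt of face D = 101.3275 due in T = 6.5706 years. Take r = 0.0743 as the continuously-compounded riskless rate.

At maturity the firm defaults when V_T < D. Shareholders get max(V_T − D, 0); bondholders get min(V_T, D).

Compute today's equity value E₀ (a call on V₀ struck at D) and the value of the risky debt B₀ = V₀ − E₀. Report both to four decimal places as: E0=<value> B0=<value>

E0=102.4427 B0=62.1307

d₁ = [ln(V₀/D) + (r + σ²/2)T] / (σ√T)
   = [ln(164.5734/101.3275) + (0.0743 + 0.5·0.1468²)·6.5706] / (0.1468·√6.5706)
   = [0.484999 + 0.558995] / 0.376295 = 2.774401
d₂ = d₁ − σ√T = 2.774401 − 0.376295 = 2.398106
N(d₁) = 0.997235,  N(d₂) = 0.991760,  e^(−rT) = 0.613733
E₀ = V₀·N(d₁) − D·e^(−rT)·N(d₂)
   = 164.5734·0.997235 − 101.3275·0.613733·0.991760 = 102.442745
B₀ = V₀ − E₀ = 164.5734 − 102.442745 = 62.130655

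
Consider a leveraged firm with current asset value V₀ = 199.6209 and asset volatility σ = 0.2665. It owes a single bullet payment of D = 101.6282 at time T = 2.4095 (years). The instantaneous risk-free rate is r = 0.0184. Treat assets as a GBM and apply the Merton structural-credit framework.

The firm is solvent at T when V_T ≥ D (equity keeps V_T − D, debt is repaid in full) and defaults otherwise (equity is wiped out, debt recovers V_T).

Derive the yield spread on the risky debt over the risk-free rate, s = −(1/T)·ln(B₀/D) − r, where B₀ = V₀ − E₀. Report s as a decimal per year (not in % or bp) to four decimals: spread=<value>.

d₁ = [ln(V₀/D) + (r + σ²/2)T] / (σ√T)
   = [ln(199.6209/101.6282) + (0.0184 + 0.5·0.2665²)·2.4095] / (0.2665·√2.4095)
   = [0.675099 + 0.129899] / 0.413676 = 1.945961
d₂ = d₁ − σ√T = 1.945961 − 0.413676 = 1.532284
N(d₁) = 0.974170,  N(d₂) = 0.937274,  e^(−rT) = 0.956634
E₀ = V₀·N(d₁) − D·e^(−rT)·N(d₂)
   = 199.6209·0.974170 − 101.6282·0.956634·0.937274 = 103.342088
B₀ = V₀ − E₀ = 199.6209 − 103.342088 = 96.278812
spread = −(1/T)·ln(B₀/D) − r = −(1/2.4095)·ln(96.278812/101.6282) − 0.0184 = 0.00404149

spread=0.0040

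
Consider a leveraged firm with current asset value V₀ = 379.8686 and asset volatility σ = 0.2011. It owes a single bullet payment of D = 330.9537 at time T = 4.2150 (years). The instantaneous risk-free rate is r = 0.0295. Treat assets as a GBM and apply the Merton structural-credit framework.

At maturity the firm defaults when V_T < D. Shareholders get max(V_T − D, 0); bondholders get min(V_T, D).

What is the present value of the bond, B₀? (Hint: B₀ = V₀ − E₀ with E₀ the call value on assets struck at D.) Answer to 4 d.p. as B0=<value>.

d₁ = [ln(V₀/D) + (r + σ²/2)T] / (σ√T)
   = [ln(379.8686/330.9537) + (0.0295 + 0.5·0.2011²)·4.2150] / (0.2011·√4.2150)
   = [0.137847 + 0.209572] / 0.412868 = 0.841479
d₂ = d₁ − σ√T = 0.841479 − 0.412868 = 0.428611
N(d₁) = 0.799960,  N(d₂) = 0.665897,  e^(−rT) = 0.883077
E₀ = V₀·N(d₁) − D·e^(−rT)·N(d₂)
   = 379.8686·0.799960 − 330.9537·0.883077·0.665897 = 109.266232
B₀ = V₀ − E₀ = 379.8686 − 109.266232 = 270.602368

B0=270.6024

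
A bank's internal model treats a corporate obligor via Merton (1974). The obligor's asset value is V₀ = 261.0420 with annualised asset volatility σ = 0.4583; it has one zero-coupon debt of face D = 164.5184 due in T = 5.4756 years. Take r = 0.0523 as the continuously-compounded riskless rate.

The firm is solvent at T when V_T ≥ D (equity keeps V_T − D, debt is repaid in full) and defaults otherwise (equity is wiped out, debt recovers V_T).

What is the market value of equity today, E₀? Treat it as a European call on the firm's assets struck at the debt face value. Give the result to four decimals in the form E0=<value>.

d₁ = [ln(V₀/D) + (r + σ²/2)T] / (σ√T)
   = [ln(261.0420/164.5184) + (0.0523 + 0.5·0.4583²)·5.4756] / (0.4583·√5.4756)
   = [0.461659 + 0.861418] / 1.072422 = 1.233728
d₂ = d₁ − σ√T = 1.233728 − 1.072422 = 0.161306
N(d₁) = 0.891348,  N(d₂) = 0.564074,  e^(−rT) = 0.750982
E₀ = V₀·N(d₁) − D·e^(−rT)·N(d₂)
   = 261.0420·0.891348 − 164.5184·0.750982·0.564074 = 162.987729

E0=162.9877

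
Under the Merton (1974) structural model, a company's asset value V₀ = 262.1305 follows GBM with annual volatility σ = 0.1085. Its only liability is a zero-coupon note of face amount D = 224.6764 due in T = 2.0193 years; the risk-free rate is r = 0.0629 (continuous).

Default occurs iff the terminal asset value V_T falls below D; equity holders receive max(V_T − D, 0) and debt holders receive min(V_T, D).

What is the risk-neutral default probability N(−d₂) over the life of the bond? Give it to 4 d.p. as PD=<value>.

PD=0.0403

d₁ = [ln(V₀/D) + (r + σ²/2)T] / (σ√T)
   = [ln(262.1305/224.6764) + (0.0629 + 0.5·0.1085²)·2.0193] / (0.1085·√2.0193)
   = [0.154181 + 0.138900] / 0.154181 = 1.900893
d₂ = d₁ − σ√T = 1.900893 − 0.154181 = 1.746712
risk-neutral PD = N(−d₂) = N(-1.746712) = 0.040344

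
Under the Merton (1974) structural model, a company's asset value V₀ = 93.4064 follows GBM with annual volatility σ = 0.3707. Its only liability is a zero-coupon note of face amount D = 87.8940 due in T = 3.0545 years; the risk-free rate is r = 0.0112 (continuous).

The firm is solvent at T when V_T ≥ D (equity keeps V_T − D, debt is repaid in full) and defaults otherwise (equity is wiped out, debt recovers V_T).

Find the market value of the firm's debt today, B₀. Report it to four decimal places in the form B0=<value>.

B0=66.2864

d₁ = [ln(V₀/D) + (r + σ²/2)T] / (σ√T)
   = [ln(93.4064/87.8940) + (0.0112 + 0.5·0.3707²)·3.0545] / (0.3707·√3.0545)
   = [0.060828 + 0.244083] / 0.647877 = 0.470631
d₂ = d₁ − σ√T = 0.470631 − 0.647877 = -0.177246
N(d₁) = 0.681048,  N(d₂) = 0.429658,  e^(−rT) = 0.966368
E₀ = V₀·N(d₁) − D·e^(−rT)·N(d₂)
   = 93.4064·0.681048 − 87.8940·0.966368·0.429658 = 27.119994
B₀ = V₀ − E₀ = 93.4064 − 27.119994 = 66.286406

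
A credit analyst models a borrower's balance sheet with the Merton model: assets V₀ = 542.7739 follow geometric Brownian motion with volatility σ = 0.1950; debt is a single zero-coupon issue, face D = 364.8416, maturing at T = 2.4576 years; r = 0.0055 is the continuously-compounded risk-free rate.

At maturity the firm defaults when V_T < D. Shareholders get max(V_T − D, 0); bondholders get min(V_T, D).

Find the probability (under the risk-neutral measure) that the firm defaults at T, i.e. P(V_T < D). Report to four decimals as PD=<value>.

PD=0.1169

d₁ = [ln(V₀/D) + (r + σ²/2)T] / (σ√T)
   = [ln(542.7739/364.8416) + (0.0055 + 0.5·0.1950²)·2.4576] / (0.1950·√2.4576)
   = [0.397230 + 0.060242] / 0.305696 = 1.496490
d₂ = d₁ − σ√T = 1.496490 − 0.305696 = 1.190794
risk-neutral PD = N(−d₂) = N(-1.190794) = 0.116867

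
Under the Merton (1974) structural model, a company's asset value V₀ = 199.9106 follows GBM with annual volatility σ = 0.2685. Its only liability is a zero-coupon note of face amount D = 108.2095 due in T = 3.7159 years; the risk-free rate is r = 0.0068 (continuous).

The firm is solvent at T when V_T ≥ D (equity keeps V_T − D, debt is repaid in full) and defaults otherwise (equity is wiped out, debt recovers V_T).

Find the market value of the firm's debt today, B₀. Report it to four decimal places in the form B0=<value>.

B0=101.6723

d₁ = [ln(V₀/D) + (r + σ²/2)T] / (σ√T)
   = [ln(199.9106/108.2095) + (0.0068 + 0.5·0.2685²)·3.7159] / (0.2685·√3.7159)
   = [0.613801 + 0.159212] / 0.517579 = 1.493518
d₂ = d₁ − σ√T = 1.493518 − 0.517579 = 0.975940
N(d₁) = 0.932349,  N(d₂) = 0.835453,  e^(−rT) = 0.975048
E₀ = V₀·N(d₁) − D·e^(−rT)·N(d₂)
   = 199.9106·0.932349 − 108.2095·0.975048·0.835453 = 98.238277
B₀ = V₀ − E₀ = 199.9106 − 98.238277 = 101.672323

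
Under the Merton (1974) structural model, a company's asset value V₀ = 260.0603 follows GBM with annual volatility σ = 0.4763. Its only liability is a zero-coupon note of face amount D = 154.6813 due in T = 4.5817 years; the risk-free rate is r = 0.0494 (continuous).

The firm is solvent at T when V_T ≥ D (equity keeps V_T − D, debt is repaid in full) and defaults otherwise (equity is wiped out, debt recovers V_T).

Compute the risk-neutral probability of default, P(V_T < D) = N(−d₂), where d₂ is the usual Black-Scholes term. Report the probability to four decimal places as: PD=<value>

d₁ = [ln(V₀/D) + (r + σ²/2)T] / (σ√T)
   = [ln(260.0603/154.6813) + (0.0494 + 0.5·0.4763²)·4.5817] / (0.4763·√4.5817)
   = [0.519547 + 0.746042] / 1.019516 = 1.241363
d₂ = d₁ − σ√T = 1.241363 − 1.019516 = 0.221847
risk-neutral PD = N(−d₂) = N(-0.221847) = 0.412216

PD=0.4122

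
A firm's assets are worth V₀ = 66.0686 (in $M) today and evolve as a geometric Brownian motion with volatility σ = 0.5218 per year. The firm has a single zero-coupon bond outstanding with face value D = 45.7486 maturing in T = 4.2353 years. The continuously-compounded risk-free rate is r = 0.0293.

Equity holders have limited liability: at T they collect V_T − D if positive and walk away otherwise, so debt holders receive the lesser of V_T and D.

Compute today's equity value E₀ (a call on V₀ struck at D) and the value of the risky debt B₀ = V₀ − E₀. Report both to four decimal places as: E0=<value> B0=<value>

d₁ = [ln(V₀/D) + (r + σ²/2)T] / (σ√T)
   = [ln(66.0686/45.7486) + (0.0293 + 0.5·0.5218²)·4.2353] / (0.5218·√4.2353)
   = [0.367532 + 0.700678] / 1.073856 = 0.994742
d₂ = d₁ − σ√T = 0.994742 − 1.073856 = -0.079114
N(d₁) = 0.840069,  N(d₂) = 0.468471,  e^(−rT) = 0.883297
E₀ = V₀·N(d₁) − D·e^(−rT)·N(d₂)
   = 66.0686·0.840069 − 45.7486·0.883297·0.468471 = 36.571480
B₀ = V₀ − E₀ = 66.0686 − 36.571480 = 29.497120

E0=36.5715 B0=29.4971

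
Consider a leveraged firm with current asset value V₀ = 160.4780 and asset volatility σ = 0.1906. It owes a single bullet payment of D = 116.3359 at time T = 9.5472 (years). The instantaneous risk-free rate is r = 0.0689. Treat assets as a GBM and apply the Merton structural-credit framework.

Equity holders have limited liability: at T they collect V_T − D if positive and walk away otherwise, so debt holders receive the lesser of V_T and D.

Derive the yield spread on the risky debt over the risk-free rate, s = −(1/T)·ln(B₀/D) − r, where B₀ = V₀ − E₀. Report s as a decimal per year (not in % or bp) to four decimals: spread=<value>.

spread=0.0020

d₁ = [ln(V₀/D) + (r + σ²/2)T] / (σ√T)
   = [ln(160.4780/116.3359) + (0.0689 + 0.5·0.1906²)·9.5472] / (0.1906·√9.5472)
   = [0.321675 + 0.831219] / 0.588926 = 1.957621
d₂ = d₁ − σ√T = 1.957621 − 0.588926 = 1.368695
N(d₁) = 0.974863,  N(d₂) = 0.914453,  e^(−rT) = 0.517989
E₀ = V₀·N(d₁) − D·e^(−rT)·N(d₂)
   = 160.4780·0.974863 − 116.3359·0.517989·0.914453 = 101.338497
B₀ = V₀ − E₀ = 160.4780 − 101.338497 = 59.139503
spread = −(1/T)·ln(B₀/D) − r = −(1/9.5472)·ln(59.139503/116.3359) − 0.0689 = 0.00196712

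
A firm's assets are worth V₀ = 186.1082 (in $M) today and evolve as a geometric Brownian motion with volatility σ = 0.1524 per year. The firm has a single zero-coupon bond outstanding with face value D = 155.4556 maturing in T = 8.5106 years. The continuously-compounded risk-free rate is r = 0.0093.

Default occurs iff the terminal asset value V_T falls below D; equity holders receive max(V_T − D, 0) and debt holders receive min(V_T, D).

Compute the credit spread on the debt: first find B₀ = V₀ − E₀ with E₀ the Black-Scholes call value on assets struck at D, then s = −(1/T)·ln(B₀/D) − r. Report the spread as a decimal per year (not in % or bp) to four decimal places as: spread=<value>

spread=0.0106

d₁ = [ln(V₀/D) + (r + σ²/2)T] / (σ√T)
   = [ln(186.1082/155.4556) + (0.0093 + 0.5·0.1524²)·8.5106] / (0.1524·√8.5106)
   = [0.179968 + 0.177981] / 0.444595 = 0.805112
d₂ = d₁ − σ√T = 0.805112 − 0.444595 = 0.360517
N(d₁) = 0.789623,  N(d₂) = 0.640770,  e^(−rT) = 0.923903
E₀ = V₀·N(d₁) − D·e^(−rT)·N(d₂)
   = 186.1082·0.789623 − 155.4556·0.923903·0.640770 = 54.924154
B₀ = V₀ − E₀ = 186.1082 − 54.924154 = 131.184046
spread = −(1/T)·ln(B₀/D) − r = −(1/8.5106)·ln(131.184046/155.4556) − 0.0093 = 0.01064676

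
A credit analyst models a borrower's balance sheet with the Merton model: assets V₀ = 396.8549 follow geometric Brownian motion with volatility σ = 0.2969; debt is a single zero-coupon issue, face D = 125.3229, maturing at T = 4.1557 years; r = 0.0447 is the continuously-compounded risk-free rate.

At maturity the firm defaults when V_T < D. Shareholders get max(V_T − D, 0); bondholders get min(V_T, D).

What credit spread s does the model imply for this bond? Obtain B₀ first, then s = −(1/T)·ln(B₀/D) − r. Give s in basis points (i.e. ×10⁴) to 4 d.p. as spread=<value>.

d₁ = [ln(V₀/D) + (r + σ²/2)T] / (σ√T)
   = [ln(396.8549/125.3229) + (0.0447 + 0.5·0.2969²)·4.1557] / (0.2969·√4.1557)
   = [1.152677 + 0.368921] / 0.605247 = 2.514015
d₂ = d₁ − σ√T = 2.514015 − 0.605247 = 1.908768
N(d₁) = 0.994032,  N(d₂) = 0.971854,  e^(−rT) = 0.830473
E₀ = V₀·N(d₁) − D·e^(−rT)·N(d₂)
   = 396.8549·0.994032 − 125.3229·0.830473·0.971854 = 293.338429
B₀ = V₀ − E₀ = 396.8549 − 293.338429 = 103.516471
spread = −(1/T)·ln(B₀/D) − r = −(1/4.1557)·ln(103.516471/125.3229) − 0.0447 = 0.00130016
in basis points: 0.00130016 × 10⁴ = 13.0016 bp

spread=13.0016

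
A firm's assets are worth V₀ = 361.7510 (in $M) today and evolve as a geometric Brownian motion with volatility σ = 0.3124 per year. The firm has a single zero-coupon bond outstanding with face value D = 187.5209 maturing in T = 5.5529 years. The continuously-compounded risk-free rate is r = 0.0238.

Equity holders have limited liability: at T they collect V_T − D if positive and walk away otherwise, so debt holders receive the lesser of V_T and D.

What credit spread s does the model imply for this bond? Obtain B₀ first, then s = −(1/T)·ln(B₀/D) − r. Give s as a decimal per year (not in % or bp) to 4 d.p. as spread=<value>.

spread=0.0142

d₁ = [ln(V₀/D) + (r + σ²/2)T] / (σ√T)
   = [ln(361.7510/187.5209) + (0.0238 + 0.5·0.3124²)·5.5529] / (0.3124·√5.5529)
   = [0.657066 + 0.403123] / 0.736158 = 1.440165
d₂ = d₁ − σ√T = 1.440165 − 0.736158 = 0.704007
N(d₁) = 0.925090,  N(d₂) = 0.759286,  e^(−rT) = 0.876202
E₀ = V₀·N(d₁) − D·e^(−rT)·N(d₂)
   = 361.7510·0.925090 − 187.5209·0.876202·0.759286 = 209.896790
B₀ = V₀ − E₀ = 361.7510 − 209.896790 = 151.854210
spread = −(1/T)·ln(B₀/D) − r = −(1/5.5529)·ln(151.854210/187.5209) − 0.0238 = 0.01419265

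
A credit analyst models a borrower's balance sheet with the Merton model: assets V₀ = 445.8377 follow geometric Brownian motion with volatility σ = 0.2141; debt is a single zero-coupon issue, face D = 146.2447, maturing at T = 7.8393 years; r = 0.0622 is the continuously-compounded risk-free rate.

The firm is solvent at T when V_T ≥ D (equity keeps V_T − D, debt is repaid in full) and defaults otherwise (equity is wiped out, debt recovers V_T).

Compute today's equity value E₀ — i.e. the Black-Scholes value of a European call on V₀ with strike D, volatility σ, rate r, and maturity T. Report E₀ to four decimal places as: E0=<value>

d₁ = [ln(V₀/D) + (r + σ²/2)T] / (σ√T)
   = [ln(445.8377/146.2447) + (0.0622 + 0.5·0.2141²)·7.8393] / (0.2141·√7.8393)
   = [1.114674 + 0.667277] / 0.599453 = 2.972626
d₂ = d₁ − σ√T = 2.972626 − 0.599453 = 2.373173
N(d₁) = 0.998524,  N(d₂) = 0.991182,  e^(−rT) = 0.614096
E₀ = V₀·N(d₁) − D·e^(−rT)·N(d₂)
   = 445.8377·0.998524 − 146.2447·0.614096·0.991182 = 356.163186

E0=356.1632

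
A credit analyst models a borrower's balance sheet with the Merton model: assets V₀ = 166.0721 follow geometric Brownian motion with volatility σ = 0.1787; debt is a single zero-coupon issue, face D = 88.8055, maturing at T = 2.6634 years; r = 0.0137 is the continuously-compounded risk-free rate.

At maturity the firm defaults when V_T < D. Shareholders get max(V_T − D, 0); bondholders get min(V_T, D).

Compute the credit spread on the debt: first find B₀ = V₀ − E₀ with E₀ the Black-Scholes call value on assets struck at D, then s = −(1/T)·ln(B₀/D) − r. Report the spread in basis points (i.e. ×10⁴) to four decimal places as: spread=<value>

d₁ = [ln(V₀/D) + (r + σ²/2)T] / (σ√T)
   = [ln(166.0721/88.8055) + (0.0137 + 0.5·0.1787²)·2.6634] / (0.1787·√2.6634)
   = [0.625973 + 0.079015] / 0.291637 = 2.417347
d₂ = d₁ − σ√T = 2.417347 − 0.291637 = 2.125710
N(d₁) = 0.992183,  N(d₂) = 0.983236,  e^(−rT) = 0.964169
E₀ = V₀·N(d₁) − D·e^(−rT)·N(d₂)
   = 166.0721·0.992183 − 88.8055·0.964169·0.983236 = 80.585754
B₀ = V₀ − E₀ = 166.0721 − 80.585754 = 85.486346
spread = −(1/T)·ln(B₀/D) − r = −(1/2.6634)·ln(85.486346/88.8055) − 0.0137 = 0.00060199
in basis points: 0.00060199 × 10⁴ = 6.0199 bp

spread=6.0199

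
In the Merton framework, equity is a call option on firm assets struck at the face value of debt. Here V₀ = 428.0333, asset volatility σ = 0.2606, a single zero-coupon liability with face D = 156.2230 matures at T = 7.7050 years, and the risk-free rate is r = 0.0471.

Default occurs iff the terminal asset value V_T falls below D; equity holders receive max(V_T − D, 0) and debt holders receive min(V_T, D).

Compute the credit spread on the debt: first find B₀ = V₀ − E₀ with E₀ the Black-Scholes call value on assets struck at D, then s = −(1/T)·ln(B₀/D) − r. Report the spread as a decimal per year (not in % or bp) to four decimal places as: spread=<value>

spread=0.0020

d₁ = [ln(V₀/D) + (r + σ²/2)T] / (σ√T)
   = [ln(428.0333/156.2230) + (0.0471 + 0.5·0.2606²)·7.7050] / (0.2606·√7.7050)
   = [1.007917 + 0.624538] / 0.723370 = 2.256734
d₂ = d₁ − σ√T = 2.256734 − 0.723370 = 1.533363
N(d₁) = 0.987988,  N(d₂) = 0.937407,  e^(−rT) = 0.695652
E₀ = V₀·N(d₁) − D·e^(−rT)·N(d₂)
   = 428.0333·0.987988 − 156.2230·0.695652·0.937407 = 321.017172
B₀ = V₀ − E₀ = 428.0333 − 321.017172 = 107.016128
spread = −(1/T)·ln(B₀/D) − r = −(1/7.7050)·ln(107.016128/156.2230) − 0.0471 = 0.00199863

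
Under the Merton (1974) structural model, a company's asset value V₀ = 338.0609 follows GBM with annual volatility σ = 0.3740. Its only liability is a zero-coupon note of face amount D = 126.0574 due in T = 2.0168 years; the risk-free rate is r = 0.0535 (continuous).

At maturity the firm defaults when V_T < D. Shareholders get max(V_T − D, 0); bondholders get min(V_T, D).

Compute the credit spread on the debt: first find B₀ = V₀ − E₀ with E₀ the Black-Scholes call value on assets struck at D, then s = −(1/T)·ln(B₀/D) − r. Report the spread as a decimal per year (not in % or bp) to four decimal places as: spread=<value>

spread=0.0032

d₁ = [ln(V₀/D) + (r + σ²/2)T] / (σ√T)
   = [ln(338.0609/126.0574) + (0.0535 + 0.5·0.3740²)·2.0168] / (0.3740·√2.0168)
   = [0.986489 + 0.248950] / 0.531133 = 2.326045
d₂ = d₁ − σ√T = 2.326045 − 0.531133 = 1.794912
N(d₁) = 0.989992,  N(d₂) = 0.963666,  e^(−rT) = 0.897718
E₀ = V₀·N(d₁) − D·e^(−rT)·N(d₂)
   = 338.0609·0.989992 − 126.0574·0.897718·0.963666 = 225.625193
B₀ = V₀ − E₀ = 338.0609 − 225.625193 = 112.435707
spread = −(1/T)·ln(B₀/D) − r = −(1/2.0168)·ln(112.435707/126.0574) − 0.0535 = 0.00320160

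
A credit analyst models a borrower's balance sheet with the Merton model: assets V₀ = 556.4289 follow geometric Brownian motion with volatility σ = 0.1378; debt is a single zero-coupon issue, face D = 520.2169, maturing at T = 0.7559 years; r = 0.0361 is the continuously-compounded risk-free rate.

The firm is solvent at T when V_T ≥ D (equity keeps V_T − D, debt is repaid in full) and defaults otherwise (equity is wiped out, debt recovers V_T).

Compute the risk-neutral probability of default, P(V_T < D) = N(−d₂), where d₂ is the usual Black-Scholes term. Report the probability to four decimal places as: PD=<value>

d₁ = [ln(V₀/D) + (r + σ²/2)T] / (σ√T)
   = [ln(556.4289/520.2169) + (0.0361 + 0.5·0.1378²)·0.7559] / (0.1378·√0.7559)
   = [0.067294 + 0.034465] / 0.119807 = 0.849354
d₂ = d₁ − σ√T = 0.849354 − 0.119807 = 0.729547
risk-neutral PD = N(−d₂) = N(-0.729547) = 0.232833

PD=0.2328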